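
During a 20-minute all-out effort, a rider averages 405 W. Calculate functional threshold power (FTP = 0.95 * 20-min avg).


FTP = 0.95 * 405
= 384.75 W

384.75 W


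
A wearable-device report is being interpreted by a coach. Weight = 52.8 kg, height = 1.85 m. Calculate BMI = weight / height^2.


height^2 = 1.85^2 = 3.4225
BMI = 52.8 / 3.4225 = 15.43 kg/m^2

15.43 kg/m^2


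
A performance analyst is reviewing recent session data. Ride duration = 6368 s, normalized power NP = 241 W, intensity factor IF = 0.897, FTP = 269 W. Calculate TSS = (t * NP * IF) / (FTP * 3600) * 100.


Numerator = 6368 * 241 * 0.897 = 1376615.136
Denominator = 269 * 3600 = 968400
TSS = 1376615.136 / 968400 * 100
= 142.15

142.15 TSS


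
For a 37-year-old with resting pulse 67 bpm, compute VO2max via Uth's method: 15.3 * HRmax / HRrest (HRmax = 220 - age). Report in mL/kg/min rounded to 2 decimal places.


Step 1: HRmax = 220 - 37 = 183 bpm
Step 2: Ratio = 183 / 67 = 2.7313
Step 3: VO2max = 15.3 * 2.7313 = 41.79 mL/kg/min

41.79 mL/kg/min


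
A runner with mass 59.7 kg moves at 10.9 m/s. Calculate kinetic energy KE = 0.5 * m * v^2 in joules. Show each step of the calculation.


v^2 = 10.9^2 = 118.81
KE = 0.5 * 59.7 * 118.81
= 3546.48 J

3546.48 J


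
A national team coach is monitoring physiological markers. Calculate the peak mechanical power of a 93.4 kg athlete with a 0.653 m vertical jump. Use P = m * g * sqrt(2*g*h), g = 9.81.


First, sqrt(2gh) = sqrt(2 * 9.81 * 0.653)
= sqrt(12.81186) = 3.579366 m/s
Power = 93.4 * 9.81 * 3.579366 = 3279.61 W

3279.61 W


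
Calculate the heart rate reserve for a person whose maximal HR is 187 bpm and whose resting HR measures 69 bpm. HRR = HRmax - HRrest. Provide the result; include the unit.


HRmax = 187 bpm
HRrest = 69 bpm
HRR = 187 - 69 = 118 bpm

118 bpm


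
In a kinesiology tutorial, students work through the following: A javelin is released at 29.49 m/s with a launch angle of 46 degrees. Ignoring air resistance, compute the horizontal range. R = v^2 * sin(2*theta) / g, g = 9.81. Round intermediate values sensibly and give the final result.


Launch speed squared = 869.6601
sin(2 * 46 deg) = 0.999391
Range = 869.6601 * 0.999391 / 9.81
= 88.596 m

88.596 m


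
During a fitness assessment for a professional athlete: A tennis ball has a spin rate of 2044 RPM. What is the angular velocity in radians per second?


Convert RPM to rad/s: multiply by 2*pi and divide by 60
omega = 2044 * 2 * pi / 60
= 214.047 rad/s

214.047 rad/s


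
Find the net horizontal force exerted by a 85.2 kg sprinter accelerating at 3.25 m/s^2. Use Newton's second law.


Newton's second law: F = m * a
F = 85.2 * 3.25 = 276.9 N

276.9 N


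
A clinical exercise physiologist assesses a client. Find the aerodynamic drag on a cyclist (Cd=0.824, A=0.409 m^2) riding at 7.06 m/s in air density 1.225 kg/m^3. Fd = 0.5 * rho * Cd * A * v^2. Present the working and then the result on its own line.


Fd = 0.5 * 1.225 * 0.824 * 0.409 * 7.06^2
= 0.5 * 1.225 * 0.824 * 0.409 * 49.8436
= 10.289 N

10.289 N


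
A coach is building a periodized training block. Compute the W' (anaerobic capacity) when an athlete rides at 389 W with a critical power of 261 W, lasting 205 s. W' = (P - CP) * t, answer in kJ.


Above-CP power = 128 W
Duration = 205 s
W' = 128 * 205 = 26240 J
Convert: 26240 / 1000 = 26.24 kJ

26.24 kJ


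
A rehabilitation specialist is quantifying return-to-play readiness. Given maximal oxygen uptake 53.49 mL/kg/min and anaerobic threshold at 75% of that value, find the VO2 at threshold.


Percentage as decimal = 0.75
VO2 at AT = 53.49 * 0.75 = 40.12 mL/kg/min

40.12 mL/kg/min


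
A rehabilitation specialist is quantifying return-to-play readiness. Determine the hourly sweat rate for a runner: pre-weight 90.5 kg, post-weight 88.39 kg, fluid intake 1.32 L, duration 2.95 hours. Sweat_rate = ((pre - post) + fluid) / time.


Mass lost = 90.5 - 88.39 = 2.11 kg
Add fluid consumed: 2.11 + 1.32 = 3.43 L total sweat
Sweat rate = 3.43 / 2.95 = 1.163 L/h

1.163 L/h


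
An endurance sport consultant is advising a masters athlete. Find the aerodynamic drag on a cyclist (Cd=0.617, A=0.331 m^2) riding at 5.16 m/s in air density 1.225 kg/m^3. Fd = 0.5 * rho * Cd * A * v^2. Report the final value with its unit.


Fd = 0.5 * 1.225 * 0.617 * 0.331 * 5.16^2
= 0.5 * 1.225 * 0.617 * 0.331 * 26.6256
= 3.331 N

3.331 N


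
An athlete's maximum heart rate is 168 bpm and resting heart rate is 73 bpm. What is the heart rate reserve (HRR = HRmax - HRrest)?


HRR = HRmax - HRrest
= 168 - 73
= 95 bpm

95 bpm


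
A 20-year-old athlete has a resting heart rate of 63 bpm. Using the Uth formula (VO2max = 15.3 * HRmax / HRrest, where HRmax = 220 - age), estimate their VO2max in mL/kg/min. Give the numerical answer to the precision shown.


HRmax = 220 - 20 = 200 bpm
Ratio = HRmax / HRrest = 200 / 63 = 3.1746
VO2max = 15.3 * 3.1746 = 48.57 mL/kg/min

48.57 mL/kg/min


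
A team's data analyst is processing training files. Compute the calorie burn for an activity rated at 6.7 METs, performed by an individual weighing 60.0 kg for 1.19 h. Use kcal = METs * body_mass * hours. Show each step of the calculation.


Product of METs and mass = 6.7 * 60.0 = 402.0
Total kcal = 402.0 * 1.19 = 478.38 kcal

478.38 kcal


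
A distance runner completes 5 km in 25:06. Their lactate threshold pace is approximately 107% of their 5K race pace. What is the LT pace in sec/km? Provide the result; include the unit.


Convert to seconds: 25 min 6 s = 1506 s
Pace per km = 1506 / 5 = 301.2 s/km
LT pace = 301.2 * 1.07 = 322.28 s/km

322.28 s/km


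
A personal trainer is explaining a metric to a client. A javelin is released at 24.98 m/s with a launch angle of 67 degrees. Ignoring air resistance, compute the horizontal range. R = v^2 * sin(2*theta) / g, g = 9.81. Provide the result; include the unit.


Launch speed squared = 624.0004
sin(2 * 67 deg) = 0.71934
Range = 624.0004 * 0.71934 / 9.81
= 45.756 m

45.756 m


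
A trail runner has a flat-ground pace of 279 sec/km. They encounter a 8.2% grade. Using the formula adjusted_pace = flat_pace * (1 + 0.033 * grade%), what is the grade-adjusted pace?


Grade factor = 1 + 0.033 * 8.2 = 1.2706
Adjusted = 279 * 1.2706 = 354.5 sec/km

354.5 s/km


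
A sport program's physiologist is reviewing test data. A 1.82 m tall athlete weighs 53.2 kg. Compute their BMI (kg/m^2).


height^2 = 3.3124 m^2
BMI = 53.2 / 3.3124 = 16.06 kg/m^2

16.06 kg/m^2


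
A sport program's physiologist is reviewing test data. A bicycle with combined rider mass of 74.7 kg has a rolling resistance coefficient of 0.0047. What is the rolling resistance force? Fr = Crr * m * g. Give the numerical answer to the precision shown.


Fr = 0.0047 * 74.7 * 9.81
= 0.35109 * 9.81
= 3.444 N

3.444 N


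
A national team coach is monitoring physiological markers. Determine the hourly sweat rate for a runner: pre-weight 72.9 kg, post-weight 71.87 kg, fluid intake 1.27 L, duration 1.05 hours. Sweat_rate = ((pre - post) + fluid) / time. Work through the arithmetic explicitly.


Mass lost = 72.9 - 71.87 = 1.03 kg
Add fluid consumed: 1.03 + 1.27 = 2.3 L total sweat
Sweat rate = 2.3 / 1.05 = 2.19 L/h

2.19 L/h


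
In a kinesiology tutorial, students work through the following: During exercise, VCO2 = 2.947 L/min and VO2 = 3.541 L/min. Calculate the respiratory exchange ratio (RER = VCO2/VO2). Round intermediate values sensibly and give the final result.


RER = VCO2 / VO2
= 2.947 / 3.541
= 0.8323

0.8323


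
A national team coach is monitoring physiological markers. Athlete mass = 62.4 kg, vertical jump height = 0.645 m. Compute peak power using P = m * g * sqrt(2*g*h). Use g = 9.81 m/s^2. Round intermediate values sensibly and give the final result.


sqrt(2 * 9.81 * 0.645) = sqrt(12.6549) = 3.557373 m/s
P = 62.4 * 9.81 * 3.557373
= 2177.62 W

2177.62 W


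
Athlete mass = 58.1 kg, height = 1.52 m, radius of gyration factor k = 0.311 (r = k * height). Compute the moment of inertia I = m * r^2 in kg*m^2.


r = k * height = 0.311 * 1.52 = 0.47272 m
r^2 = 0.47272^2 = 0.223464
I = 58.1 * 0.223464 = 12.983 kg*m^2

12.983 kg*m^2


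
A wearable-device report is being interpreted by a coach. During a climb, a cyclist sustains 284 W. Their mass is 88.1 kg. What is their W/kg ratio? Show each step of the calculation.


Power-to-weight = 284 W / 88.1 kg
= 3.224 W/kg

3.224 W/kg


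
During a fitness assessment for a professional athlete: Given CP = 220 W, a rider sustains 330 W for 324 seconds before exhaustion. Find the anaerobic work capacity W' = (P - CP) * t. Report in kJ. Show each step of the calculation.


Excess power = 330 - 220 = 110 W
Work above CP = 110 * 324 = 35640 J
W' = 35.64 kJ

35.64 kJ


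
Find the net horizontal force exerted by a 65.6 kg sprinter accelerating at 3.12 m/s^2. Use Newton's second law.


Newton's second law: F = m * a
F = 65.6 * 3.12 = 204.67 N

204.67 N


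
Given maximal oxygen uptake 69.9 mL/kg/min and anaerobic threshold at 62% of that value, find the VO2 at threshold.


Percentage as decimal = 0.62
VO2 at AT = 69.9 * 0.62 = 43.34 mL/kg/min

43.34 mL/kg/min


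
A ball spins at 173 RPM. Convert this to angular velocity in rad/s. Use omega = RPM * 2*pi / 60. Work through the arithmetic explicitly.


omega = 173 * 2 * pi / 60
= 173 * 6.28318531 / 60
= 1086.991 / 60
= 18.117 rad/s

18.117 rad/s


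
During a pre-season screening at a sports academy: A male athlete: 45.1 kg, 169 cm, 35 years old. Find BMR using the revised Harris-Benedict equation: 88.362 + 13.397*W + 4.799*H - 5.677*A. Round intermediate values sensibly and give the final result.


Intercept = 88.362
Weight contribution = 13.397 * 45.1 = 604.2047
Height contribution = 4.799 * 169 = 811.031
Age contribution = 5.677 * 35 = 198.695
BMR = 88.362 + 604.2047 + 811.031 - 198.695
= 1304.9 kcal/day

1304.9 kcal/day


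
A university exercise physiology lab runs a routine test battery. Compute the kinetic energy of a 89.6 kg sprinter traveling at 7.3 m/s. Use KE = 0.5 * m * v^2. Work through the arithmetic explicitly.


Velocity squared = 53.29
KE = 0.5 * 89.6 * 53.29 = 2387.39 J

2387.39 J


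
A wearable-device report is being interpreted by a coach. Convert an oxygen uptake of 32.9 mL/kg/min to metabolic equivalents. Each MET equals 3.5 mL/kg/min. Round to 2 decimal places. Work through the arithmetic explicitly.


One MET = 3.5 mL/kg/min
Number of METs = 32.9 / 3.5
= 9.4 METs

9.4 METs


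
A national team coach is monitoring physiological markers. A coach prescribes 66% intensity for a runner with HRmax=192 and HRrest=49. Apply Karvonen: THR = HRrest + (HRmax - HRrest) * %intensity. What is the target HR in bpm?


Heart rate reserve = 192 - 49 = 143
Intensity fraction = 66 / 100 = 0.66
THR = 49 + 143 * 0.66 = 143.38 bpm

143.38 bpm


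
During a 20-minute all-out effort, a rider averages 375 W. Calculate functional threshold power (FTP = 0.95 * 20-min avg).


FTP = 0.95 * 375
= 356.25 W

356.25 W


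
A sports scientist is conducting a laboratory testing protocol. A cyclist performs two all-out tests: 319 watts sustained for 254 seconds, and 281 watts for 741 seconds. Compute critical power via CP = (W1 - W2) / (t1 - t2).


W1 = P1 * t1 = 319 * 254 = 81026 J
W2 = P2 * t2 = 281 * 741 = 208221 J
CP = (81026 - 208221) / (254 - 741)
= 261.18 W

261.18 W


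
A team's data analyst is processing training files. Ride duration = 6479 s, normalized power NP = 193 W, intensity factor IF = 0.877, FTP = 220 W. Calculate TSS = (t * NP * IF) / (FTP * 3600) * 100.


Numerator = 6479 * 193 * 0.877 = 1096642.019
Denominator = 220 * 3600 = 792000
TSS = 1096642.019 / 792000 * 100
= 138.46

138.46 TSS


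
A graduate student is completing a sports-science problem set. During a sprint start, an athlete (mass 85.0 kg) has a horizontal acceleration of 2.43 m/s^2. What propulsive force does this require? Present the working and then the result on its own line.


Propulsive force = mass * acceleration
= 85.0 kg * 2.43 m/s^2
= 206.55 N

206.55 N


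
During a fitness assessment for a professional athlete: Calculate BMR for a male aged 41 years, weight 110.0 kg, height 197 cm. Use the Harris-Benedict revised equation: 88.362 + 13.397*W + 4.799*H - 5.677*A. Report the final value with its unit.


Substituting values:
W term = 13.397 * 110.0 = 1473.67
H term = 4.799 * 197 = 945.403
A term = 5.677 * 41 = 232.757
BMR = 2274.68 kcal/day

2274.68 kcal/day


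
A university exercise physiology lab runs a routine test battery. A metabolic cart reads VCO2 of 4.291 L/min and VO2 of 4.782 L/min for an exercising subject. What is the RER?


RER = VCO2 / VO2 = 4.291 / 4.782 = 0.8973

0.8973


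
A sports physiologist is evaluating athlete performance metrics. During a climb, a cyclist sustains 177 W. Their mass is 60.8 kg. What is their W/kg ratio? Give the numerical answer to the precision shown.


Power-to-weight = 177 W / 60.8 kg
= 2.911 W/kg

2.911 W/kg


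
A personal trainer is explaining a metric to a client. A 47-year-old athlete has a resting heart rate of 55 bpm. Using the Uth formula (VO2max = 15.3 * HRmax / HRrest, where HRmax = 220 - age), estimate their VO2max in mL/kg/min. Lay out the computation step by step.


HRmax = 220 - 47 = 173 bpm
Ratio = HRmax / HRrest = 173 / 55 = 3.1455
VO2max = 15.3 * 3.1455 = 48.13 mL/kg/min

48.13 mL/kg/min


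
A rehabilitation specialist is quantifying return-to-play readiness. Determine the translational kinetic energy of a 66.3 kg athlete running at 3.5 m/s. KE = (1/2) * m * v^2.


KE = 0.5 * m * v^2
= 0.5 * 66.3 * 3.5^2
= 0.5 * 66.3 * 12.25
= 406.09 J

406.09 J


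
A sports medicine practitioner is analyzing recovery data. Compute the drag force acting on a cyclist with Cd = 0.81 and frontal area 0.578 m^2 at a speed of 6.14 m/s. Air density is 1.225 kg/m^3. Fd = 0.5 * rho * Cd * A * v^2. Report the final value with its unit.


Step 1: v^2 = 37.6996
Step 2: Fd = 0.5 * 1.225 * 0.81 * 0.578 * 37.6996
= 10.811 N

10.811 N


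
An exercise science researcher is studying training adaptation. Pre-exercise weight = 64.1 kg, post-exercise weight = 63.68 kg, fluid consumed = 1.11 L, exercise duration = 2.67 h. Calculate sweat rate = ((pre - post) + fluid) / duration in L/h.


Weight loss = 64.1 - 63.68 = 0.42 kg (approx L)
Total sweat = 0.42 + 1.11 = 1.53 L
Sweat rate = 1.53 / 2.67 = 0.573 L/h

0.573 L/h


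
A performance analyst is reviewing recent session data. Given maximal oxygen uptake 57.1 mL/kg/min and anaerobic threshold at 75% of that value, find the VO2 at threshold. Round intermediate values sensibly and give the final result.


Percentage as decimal = 0.75
VO2 at AT = 57.1 * 0.75 = 42.83 mL/kg/min

42.83 mL/kg/min


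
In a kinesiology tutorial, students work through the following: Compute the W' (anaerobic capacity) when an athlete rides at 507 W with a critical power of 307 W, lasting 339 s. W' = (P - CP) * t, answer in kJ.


Above-CP power = 200 W
Duration = 339 s
W' = 200 * 339 = 67800 J
Convert: 67800 / 1000 = 67.8 kJ

67.8 kJ


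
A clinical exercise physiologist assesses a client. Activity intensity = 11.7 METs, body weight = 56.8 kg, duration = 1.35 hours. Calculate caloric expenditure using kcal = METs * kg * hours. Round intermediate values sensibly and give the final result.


kcal = 11.7 * 56.8 * 1.35
= 664.56 * 1.35
= 897.16 kcal

897.16 kcal


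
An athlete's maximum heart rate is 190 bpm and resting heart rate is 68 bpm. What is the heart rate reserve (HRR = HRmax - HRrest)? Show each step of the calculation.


HRR = HRmax - HRrest
= 190 - 68
= 122 bpm

122 bpm


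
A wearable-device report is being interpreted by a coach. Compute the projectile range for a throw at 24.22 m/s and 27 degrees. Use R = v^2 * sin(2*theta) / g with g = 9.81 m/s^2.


Two times the angle = 54 degrees
sin(54) = 0.809017
R = 586.6084 * 0.809017 / 9.81 = 48.377 m

48.377 m


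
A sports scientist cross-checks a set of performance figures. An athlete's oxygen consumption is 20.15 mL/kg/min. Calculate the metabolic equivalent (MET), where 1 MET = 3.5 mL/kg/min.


MET = VO2 / 3.5
= 20.15 / 3.5
= 5.76 METs

5.76 METs


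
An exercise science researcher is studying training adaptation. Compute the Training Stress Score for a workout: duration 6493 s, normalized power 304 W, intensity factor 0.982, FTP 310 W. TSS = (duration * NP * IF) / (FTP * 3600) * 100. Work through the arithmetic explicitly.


Product = 6493 * 304 * 0.982 = 1938342.304
Base = 310 * 3600 = 1116000
TSS = 1938342.304 / 1116000 * 100 = 173.69

173.69 TSS


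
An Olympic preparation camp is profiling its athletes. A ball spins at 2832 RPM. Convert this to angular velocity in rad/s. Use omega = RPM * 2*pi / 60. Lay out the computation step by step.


omega = 2832 * 2 * pi / 60
= 2832 * 6.28318531 / 60
= 17793.981 / 60
= 296.566 rad/s

296.566 rad/s


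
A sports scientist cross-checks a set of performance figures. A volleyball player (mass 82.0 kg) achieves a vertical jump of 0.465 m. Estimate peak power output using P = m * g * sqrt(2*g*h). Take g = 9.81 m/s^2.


2 * g * h = 2 * 9.81 * 0.465 = 9.1233
sqrt(9.1233) = 3.02048 m/s
P = 82.0 * 9.81 * 3.02048 = 2429.73 W

2429.73 W


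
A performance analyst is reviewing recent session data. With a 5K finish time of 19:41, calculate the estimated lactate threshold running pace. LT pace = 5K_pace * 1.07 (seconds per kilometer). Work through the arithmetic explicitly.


Race duration = 1181 s for 5 km
Average pace = 1181 / 5 = 236.2 s/km
LT pace = 236.2 * 1.07
= 252.73 s/km

252.73 s/km


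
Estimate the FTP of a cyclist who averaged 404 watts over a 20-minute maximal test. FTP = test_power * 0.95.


FTP = 404 * 0.95 = 383.8 W

383.8 W


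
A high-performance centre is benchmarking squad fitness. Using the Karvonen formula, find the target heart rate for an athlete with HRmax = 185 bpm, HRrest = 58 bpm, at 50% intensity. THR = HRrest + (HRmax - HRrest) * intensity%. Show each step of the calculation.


HRR = 185 - 58 = 127
THR = 58 + 127 * 0.5
= 58 + 63.5
= 121.5 bpm

121.5 bpm


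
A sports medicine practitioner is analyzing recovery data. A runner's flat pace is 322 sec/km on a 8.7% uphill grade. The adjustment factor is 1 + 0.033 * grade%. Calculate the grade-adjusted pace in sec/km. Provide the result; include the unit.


Factor = 1 + 0.033 * 8.7 = 1.2871
Adjusted pace = 322 * 1.2871
= 414.45 sec/km

414.45 s/km


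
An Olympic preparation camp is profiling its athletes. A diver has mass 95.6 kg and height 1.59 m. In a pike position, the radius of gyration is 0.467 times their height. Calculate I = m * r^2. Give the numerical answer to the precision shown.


r = 0.467 * 1.59 = 0.74253 m
I = m * r^2 = 95.6 * 0.551351 = 52.709 kg*m^2

52.709 kg*m^2


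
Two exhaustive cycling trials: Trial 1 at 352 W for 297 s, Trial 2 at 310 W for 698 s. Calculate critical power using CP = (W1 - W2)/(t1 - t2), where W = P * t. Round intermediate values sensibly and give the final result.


W1 = 352 * 297 = 104544 J
W2 = 310 * 698 = 216380 J
CP = (104544 - 216380) / (297 - 698)
= -111836 / -401
= 278.89 W

278.89 W


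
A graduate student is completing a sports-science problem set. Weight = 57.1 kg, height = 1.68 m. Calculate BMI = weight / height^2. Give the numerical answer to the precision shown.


height^2 = 1.68^2 = 2.8224
BMI = 57.1 / 2.8224 = 20.23 kg/m^2

20.23 kg/m^2


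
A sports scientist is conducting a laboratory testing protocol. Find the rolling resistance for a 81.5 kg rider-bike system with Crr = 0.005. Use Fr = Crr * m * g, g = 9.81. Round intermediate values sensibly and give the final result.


m * g = 81.5 * 9.81 = 799.515 N
Fr = 0.005 * 799.515 = 3.998 N

3.998 N


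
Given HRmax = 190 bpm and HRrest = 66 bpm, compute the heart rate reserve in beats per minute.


Heart rate reserve = maximum HR minus resting HR
HRR = 190 - 66 = 124 bpm

124 bpm


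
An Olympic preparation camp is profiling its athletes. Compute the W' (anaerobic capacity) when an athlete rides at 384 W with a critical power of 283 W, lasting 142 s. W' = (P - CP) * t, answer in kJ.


Above-CP power = 101 W
Duration = 142 s
W' = 101 * 142 = 14342 J
Convert: 14342 / 1000 = 14.342 kJ

14.342 kJ


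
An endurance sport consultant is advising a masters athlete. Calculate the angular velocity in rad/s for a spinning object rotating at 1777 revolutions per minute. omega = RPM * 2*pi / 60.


omega = RPM * 2*pi / 60
= 1777 * 6.28318531 / 60
= 186.087 rad/s

186.087 rad/s


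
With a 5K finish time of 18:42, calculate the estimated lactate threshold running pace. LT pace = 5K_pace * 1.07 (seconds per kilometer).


Race duration = 1122 s for 5 km
Average pace = 1122 / 5 = 224.4 s/km
LT pace = 224.4 * 1.07
= 240.11 s/km

240.11 s/km


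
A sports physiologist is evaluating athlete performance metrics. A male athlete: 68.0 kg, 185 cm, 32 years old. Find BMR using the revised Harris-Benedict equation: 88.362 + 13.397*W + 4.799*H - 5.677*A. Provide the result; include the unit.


Intercept = 88.362
Weight contribution = 13.397 * 68.0 = 910.996
Height contribution = 4.799 * 185 = 887.815
Age contribution = 5.677 * 32 = 181.664
BMR = 88.362 + 910.996 + 887.815 - 181.664
= 1705.51 kcal/day

1705.51 kcal/day


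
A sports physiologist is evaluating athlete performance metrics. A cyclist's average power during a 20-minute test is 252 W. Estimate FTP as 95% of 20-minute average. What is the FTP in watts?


FTP = 20-min power * 0.95
= 252 * 0.95
= 239.4 W

239.4 W


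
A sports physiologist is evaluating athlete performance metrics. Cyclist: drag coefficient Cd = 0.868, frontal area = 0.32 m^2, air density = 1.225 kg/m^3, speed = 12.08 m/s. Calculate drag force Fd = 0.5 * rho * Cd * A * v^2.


v^2 = 12.08^2 = 145.9264
Fd = 0.5 * 1.225 * 0.868 * 0.32 * 145.9264
= 24.826 N

24.826 N


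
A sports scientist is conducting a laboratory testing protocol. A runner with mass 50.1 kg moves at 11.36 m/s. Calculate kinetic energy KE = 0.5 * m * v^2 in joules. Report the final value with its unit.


v^2 = 11.36^2 = 129.0496
KE = 0.5 * 50.1 * 129.0496
= 3232.69 J

3232.69 J


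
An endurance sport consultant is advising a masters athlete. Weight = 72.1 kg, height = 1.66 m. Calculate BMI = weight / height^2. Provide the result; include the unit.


height^2 = 1.66^2 = 2.7556
BMI = 72.1 / 2.7556 = 26.16 kg/m^2

26.16 kg/m^2


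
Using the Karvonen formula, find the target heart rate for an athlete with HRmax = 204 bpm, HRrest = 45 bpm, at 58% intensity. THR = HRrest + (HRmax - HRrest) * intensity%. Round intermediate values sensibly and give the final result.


HRR = 204 - 45 = 159
THR = 45 + 159 * 0.58
= 45 + 92.22
= 137.22 bpm

137.22 bpm


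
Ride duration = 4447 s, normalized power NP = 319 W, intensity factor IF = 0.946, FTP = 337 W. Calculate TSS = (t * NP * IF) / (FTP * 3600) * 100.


Numerator = 4447 * 319 * 0.946 = 1341988.978
Denominator = 337 * 3600 = 1213200
TSS = 1341988.978 / 1213200 * 100
= 110.62

110.62 TSS


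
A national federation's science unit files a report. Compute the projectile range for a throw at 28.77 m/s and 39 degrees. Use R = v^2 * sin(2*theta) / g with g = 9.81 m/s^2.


Two times the angle = 78 degrees
sin(78) = 0.978148
R = 827.7129 * 0.978148 / 9.81 = 82.531 m

82.531 m


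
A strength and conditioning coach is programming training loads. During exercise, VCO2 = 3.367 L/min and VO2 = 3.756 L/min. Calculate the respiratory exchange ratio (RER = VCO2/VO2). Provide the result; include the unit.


RER = VCO2 / VO2
= 3.367 / 3.756
= 0.8964

0.8964


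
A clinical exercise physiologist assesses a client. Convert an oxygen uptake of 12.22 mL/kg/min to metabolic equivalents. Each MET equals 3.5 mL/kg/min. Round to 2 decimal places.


One MET = 3.5 mL/kg/min
Number of METs = 12.22 / 3.5
= 3.49 METs

3.49 METs


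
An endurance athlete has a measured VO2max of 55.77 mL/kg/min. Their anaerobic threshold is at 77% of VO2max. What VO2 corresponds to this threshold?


Anaerobic threshold VO2 = VO2max * 77%
= 55.77 * 0.77
= 42.94 mL/kg/min

42.94 mL/kg/min


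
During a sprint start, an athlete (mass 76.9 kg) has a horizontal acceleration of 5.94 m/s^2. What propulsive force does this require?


Propulsive force = mass * acceleration
= 76.9 kg * 5.94 m/s^2
= 456.79 N

456.79 N


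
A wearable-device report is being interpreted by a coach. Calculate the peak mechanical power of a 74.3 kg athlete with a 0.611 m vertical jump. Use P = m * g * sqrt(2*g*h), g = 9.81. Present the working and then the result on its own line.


First, sqrt(2gh) = sqrt(2 * 9.81 * 0.611)
= sqrt(11.98782) = 3.462343 m/s
Power = 74.3 * 9.81 * 3.462343 = 2523.64 W

2523.64 W


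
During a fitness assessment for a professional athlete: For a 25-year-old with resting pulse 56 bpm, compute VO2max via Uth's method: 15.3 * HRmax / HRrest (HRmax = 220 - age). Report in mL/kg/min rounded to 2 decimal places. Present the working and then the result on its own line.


Step 1: HRmax = 220 - 25 = 195 bpm
Step 2: Ratio = 195 / 56 = 3.4821
Step 3: VO2max = 15.3 * 3.4821 = 53.28 mL/kg/min

53.28 mL/kg/min


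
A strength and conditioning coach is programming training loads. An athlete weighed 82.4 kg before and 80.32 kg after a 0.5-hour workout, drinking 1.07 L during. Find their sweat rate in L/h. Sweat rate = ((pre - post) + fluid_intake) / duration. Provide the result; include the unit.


Body mass change = 2.08 kg
Total sweat loss = 2.08 + 1.07 = 3.15 L
Rate = 3.15 / 0.5 = 6.3 L/h

6.3 L/h


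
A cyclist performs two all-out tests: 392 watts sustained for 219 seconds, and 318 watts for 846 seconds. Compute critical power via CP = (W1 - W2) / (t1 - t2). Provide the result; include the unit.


W1 = P1 * t1 = 392 * 219 = 85848 J
W2 = P2 * t2 = 318 * 846 = 269028 J
CP = (85848 - 269028) / (219 - 846)
= 292.15 W

292.15 W


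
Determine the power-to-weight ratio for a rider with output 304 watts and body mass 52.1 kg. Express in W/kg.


P/W = 304 / 52.1 = 5.835 W/kg

5.835 W/kg


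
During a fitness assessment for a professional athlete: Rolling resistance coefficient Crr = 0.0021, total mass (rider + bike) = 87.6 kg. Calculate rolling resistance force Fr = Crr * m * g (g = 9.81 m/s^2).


Fr = Crr * m * g
= 0.0021 * 87.6 * 9.81
= 1.805 N

1.805 N


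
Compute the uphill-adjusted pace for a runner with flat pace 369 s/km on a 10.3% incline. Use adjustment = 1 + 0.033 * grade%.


Adjustment factor = 1 + 0.033 * 10.3 = 1.3399
Grade-adjusted pace = 369 * 1.3399 = 494.42 s/km

494.42 s/km


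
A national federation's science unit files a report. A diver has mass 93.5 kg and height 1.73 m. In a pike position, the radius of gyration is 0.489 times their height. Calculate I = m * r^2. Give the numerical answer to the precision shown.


r = 0.489 * 1.73 = 0.84597 m
I = m * r^2 = 93.5 * 0.715665 = 66.915 kg*m^2

66.915 kg*m^2


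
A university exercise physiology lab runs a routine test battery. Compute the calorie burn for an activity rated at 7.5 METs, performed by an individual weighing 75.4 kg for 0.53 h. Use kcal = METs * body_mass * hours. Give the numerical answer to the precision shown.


Product of METs and mass = 7.5 * 75.4 = 565.5
Total kcal = 565.5 * 0.53 = 299.72 kcal

299.72 kcal


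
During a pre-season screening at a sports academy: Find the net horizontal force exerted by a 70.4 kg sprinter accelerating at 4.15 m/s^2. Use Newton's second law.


Newton's second law: F = m * a
F = 70.4 * 4.15 = 292.16 N

292.16 N


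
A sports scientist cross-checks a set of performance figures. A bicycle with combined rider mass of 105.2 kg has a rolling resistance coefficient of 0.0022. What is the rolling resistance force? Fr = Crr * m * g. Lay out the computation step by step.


Fr = 0.0022 * 105.2 * 9.81
= 0.23144 * 9.81
= 2.27 N

2.27 N


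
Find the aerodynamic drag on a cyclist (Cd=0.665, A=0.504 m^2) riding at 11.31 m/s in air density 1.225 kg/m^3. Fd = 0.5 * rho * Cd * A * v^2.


Fd = 0.5 * 1.225 * 0.665 * 0.504 * 11.31^2
= 0.5 * 1.225 * 0.665 * 0.504 * 127.9161
= 26.259 N

26.259 N


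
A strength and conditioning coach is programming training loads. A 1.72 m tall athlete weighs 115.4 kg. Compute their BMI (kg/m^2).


height^2 = 2.9584 m^2
BMI = 115.4 / 2.9584 = 39.01 kg/m^2

39.01 kg/m^2


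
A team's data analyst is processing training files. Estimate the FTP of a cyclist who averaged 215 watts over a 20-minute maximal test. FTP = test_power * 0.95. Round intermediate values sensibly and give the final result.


FTP = 215 * 0.95 = 204.25 W

204.25 W


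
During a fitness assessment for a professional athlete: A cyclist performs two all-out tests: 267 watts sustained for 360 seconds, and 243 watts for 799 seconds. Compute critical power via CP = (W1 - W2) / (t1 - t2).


W1 = P1 * t1 = 267 * 360 = 96120 J
W2 = P2 * t2 = 243 * 799 = 194157 J
CP = (96120 - 194157) / (360 - 799)
= 223.32 W

223.32 W


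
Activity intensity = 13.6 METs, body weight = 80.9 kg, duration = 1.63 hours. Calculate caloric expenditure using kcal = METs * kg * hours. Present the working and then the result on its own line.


kcal = 13.6 * 80.9 * 1.63
= 1100.24 * 1.63
= 1793.39 kcal

1793.39 kcal


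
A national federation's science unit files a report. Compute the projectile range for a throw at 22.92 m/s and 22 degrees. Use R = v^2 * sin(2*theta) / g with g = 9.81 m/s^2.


Two times the angle = 44 degrees
sin(44) = 0.694658
R = 525.3264 * 0.694658 / 9.81 = 37.199 m

37.199 m


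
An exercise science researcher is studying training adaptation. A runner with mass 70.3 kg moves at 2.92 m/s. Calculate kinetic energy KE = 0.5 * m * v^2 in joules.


v^2 = 2.92^2 = 8.5264
KE = 0.5 * 70.3 * 8.5264
= 299.7 J

299.7 J


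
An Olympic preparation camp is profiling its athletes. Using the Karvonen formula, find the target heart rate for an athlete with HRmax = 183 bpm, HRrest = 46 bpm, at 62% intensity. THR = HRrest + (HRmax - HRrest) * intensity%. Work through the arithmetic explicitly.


HRR = 183 - 46 = 137
THR = 46 + 137 * 0.62
= 46 + 84.94
= 130.94 bpm

130.94 bpm


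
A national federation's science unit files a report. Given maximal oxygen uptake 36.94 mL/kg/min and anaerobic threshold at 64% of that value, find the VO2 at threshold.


Percentage as decimal = 0.64
VO2 at AT = 36.94 * 0.64 = 23.64 mL/kg/min

23.64 mL/kg/min


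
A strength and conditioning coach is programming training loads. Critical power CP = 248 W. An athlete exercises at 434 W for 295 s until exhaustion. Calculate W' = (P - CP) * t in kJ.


P - CP = 434 - 248 = 186 W
W' = 186 * 295 = 54870 J
= 54870 / 1000 = 54.87 kJ

54.87 kJ


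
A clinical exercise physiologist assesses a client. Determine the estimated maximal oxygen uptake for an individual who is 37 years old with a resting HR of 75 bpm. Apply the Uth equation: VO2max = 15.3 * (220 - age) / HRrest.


HRmax = 220 - 37 = 183
VO2max = 15.3 * (183 / 75)
= 15.3 * 2.44
= 37.33 mL/kg/min

37.33 mL/kg/min


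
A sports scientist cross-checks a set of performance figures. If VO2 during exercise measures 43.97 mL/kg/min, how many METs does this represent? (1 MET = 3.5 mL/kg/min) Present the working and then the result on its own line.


METs = VO2 / 3.5 = 43.97 / 3.5 = 12.56

12.56 METs


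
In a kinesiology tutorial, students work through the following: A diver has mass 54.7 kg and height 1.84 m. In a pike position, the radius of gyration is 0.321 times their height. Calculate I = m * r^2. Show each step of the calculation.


r = 0.321 * 1.84 = 0.59064 m
I = m * r^2 = 54.7 * 0.348856 = 19.082 kg*m^2

19.082 kg*m^2


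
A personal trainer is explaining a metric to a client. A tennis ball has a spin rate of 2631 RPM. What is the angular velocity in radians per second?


Convert RPM to rad/s: multiply by 2*pi and divide by 60
omega = 2631 * 2 * pi / 60
= 275.518 rad/s

275.518 rad/s


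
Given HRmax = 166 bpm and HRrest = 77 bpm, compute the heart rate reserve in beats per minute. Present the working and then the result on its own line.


Heart rate reserve = maximum HR minus resting HR
HRR = 166 - 77 = 89 bpm

89 bpm


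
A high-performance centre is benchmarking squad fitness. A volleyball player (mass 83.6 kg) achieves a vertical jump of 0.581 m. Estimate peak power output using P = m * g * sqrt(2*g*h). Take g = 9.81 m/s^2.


2 * g * h = 2 * 9.81 * 0.581 = 11.39922
sqrt(11.39922) = 3.376273 m/s
P = 83.6 * 9.81 * 3.376273 = 2768.94 W

2768.94 W


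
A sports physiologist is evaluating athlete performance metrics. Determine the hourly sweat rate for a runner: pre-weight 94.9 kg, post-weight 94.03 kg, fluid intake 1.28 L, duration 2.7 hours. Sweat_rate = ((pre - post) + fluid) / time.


Mass lost = 94.9 - 94.03 = 0.87 kg
Add fluid consumed: 0.87 + 1.28 = 2.15 L total sweat
Sweat rate = 2.15 / 2.7 = 0.796 L/h

0.796 L/h


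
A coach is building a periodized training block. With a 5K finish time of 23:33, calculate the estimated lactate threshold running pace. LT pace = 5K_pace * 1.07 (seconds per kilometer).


Race duration = 1413 s for 5 km
Average pace = 1413 / 5 = 282.6 s/km
LT pace = 282.6 * 1.07
= 302.38 s/km

302.38 s/km


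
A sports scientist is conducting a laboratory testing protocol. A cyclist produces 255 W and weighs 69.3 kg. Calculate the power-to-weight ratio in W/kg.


P/W = power / mass
= 255 / 69.3
= 3.68 W/kg

3.68 W/kg


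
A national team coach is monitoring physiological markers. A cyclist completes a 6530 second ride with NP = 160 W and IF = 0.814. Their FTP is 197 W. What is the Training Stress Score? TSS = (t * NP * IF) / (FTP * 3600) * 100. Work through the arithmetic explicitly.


t * NP * IF = 6530 * 160 * 0.814 = 850467.2
FTP * 3600 = 709200
TSS = (850467.2 / 709200) * 100 = 119.92

119.92 TSS


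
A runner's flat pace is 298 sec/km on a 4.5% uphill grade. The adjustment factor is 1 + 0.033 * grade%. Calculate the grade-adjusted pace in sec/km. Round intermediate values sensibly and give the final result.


Factor = 1 + 0.033 * 4.5 = 1.1485
Adjusted pace = 298 * 1.1485
= 342.25 sec/km

342.25 s/km


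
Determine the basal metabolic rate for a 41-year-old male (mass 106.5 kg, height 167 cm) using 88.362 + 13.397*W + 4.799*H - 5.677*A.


BMR = 88.362 + 13.397*106.5 + 4.799*167 - 5.677*41
= 2083.82 kcal/day

2083.82 kcal/day


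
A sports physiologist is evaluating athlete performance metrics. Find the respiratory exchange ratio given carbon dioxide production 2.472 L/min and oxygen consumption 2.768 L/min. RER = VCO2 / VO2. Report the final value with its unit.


VCO2 = 2.472 L/min
VO2 = 2.768 L/min
RER = 2.472 / 2.768 = 0.8931

0.8931


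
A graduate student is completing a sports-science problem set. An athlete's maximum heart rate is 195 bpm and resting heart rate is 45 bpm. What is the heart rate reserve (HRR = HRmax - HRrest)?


HRR = HRmax - HRrest
= 195 - 45
= 150 bpm

150 bpm


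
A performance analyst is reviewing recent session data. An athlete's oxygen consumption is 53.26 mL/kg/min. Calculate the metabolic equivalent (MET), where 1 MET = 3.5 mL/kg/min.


MET = VO2 / 3.5
= 53.26 / 3.5
= 15.22 METs

15.22 METs


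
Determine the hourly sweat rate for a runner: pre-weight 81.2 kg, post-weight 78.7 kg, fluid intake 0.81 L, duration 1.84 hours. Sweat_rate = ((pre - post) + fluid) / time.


Mass lost = 81.2 - 78.7 = 2.5 kg
Add fluid consumed: 2.5 + 0.81 = 3.31 L total sweat
Sweat rate = 3.31 / 1.84 = 1.799 L/h

1.799 L/h


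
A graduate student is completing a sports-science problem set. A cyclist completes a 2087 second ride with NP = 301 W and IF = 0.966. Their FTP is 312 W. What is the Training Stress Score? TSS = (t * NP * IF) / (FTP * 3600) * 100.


t * NP * IF = 2087 * 301 * 0.966 = 606828.642
FTP * 3600 = 1123200
TSS = (606828.642 / 1123200) * 100 = 54.03

54.03 TSS


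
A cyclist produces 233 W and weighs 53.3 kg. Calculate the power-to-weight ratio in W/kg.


P/W = power / mass
= 233 / 53.3
= 4.371 W/kg

4.371 W/kg


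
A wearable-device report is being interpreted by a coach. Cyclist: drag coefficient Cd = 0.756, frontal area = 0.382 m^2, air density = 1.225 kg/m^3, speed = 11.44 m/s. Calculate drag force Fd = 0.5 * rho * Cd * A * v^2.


v^2 = 11.44^2 = 130.8736
Fd = 0.5 * 1.225 * 0.756 * 0.382 * 130.8736
= 23.15 N

23.15 N


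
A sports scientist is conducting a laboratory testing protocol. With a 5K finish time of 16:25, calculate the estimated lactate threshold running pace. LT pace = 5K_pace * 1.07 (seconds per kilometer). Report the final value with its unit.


Race duration = 985 s for 5 km
Average pace = 985 / 5 = 197.0 s/km
LT pace = 197.0 * 1.07
= 210.79 s/km

210.79 s/km


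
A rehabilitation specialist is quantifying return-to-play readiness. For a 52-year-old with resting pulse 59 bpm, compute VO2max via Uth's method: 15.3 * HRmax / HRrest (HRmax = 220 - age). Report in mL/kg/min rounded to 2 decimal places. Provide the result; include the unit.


Step 1: HRmax = 220 - 52 = 168 bpm
Step 2: Ratio = 168 / 59 = 2.8475
Step 3: VO2max = 15.3 * 2.8475 = 43.57 mL/kg/min

43.57 mL/kg/min


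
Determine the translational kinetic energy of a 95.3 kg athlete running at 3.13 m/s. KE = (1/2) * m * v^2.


KE = 0.5 * m * v^2
= 0.5 * 95.3 * 3.13^2
= 0.5 * 95.3 * 9.7969
= 466.82 J

466.82 J


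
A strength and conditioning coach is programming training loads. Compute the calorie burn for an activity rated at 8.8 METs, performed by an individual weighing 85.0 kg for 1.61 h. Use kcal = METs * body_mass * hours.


Product of METs and mass = 8.8 * 85.0 = 748.0
Total kcal = 748.0 * 1.61 = 1204.28 kcal

1204.28 kcal


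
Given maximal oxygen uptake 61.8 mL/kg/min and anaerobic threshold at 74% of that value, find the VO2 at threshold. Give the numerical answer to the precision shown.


Percentage as decimal = 0.74
VO2 at AT = 61.8 * 0.74 = 45.73 mL/kg/min

45.73 mL/kg/min


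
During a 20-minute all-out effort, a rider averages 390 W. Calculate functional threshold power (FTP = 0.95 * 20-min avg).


FTP = 0.95 * 390
= 370.5 W

370.5 W


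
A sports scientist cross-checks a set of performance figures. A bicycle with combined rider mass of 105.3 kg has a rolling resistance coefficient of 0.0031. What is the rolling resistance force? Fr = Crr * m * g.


Fr = 0.0031 * 105.3 * 9.81
= 0.32643 * 9.81
= 3.202 N

3.202 N


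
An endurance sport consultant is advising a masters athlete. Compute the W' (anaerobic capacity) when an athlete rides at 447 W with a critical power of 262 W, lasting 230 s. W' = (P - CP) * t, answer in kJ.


Above-CP power = 185 W
Duration = 230 s
W' = 185 * 230 = 42550 J
Convert: 42550 / 1000 = 42.55 kJ

42.55 kJ


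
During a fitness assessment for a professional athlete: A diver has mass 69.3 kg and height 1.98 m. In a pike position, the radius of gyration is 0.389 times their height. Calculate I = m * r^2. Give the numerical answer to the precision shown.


r = 0.389 * 1.98 = 0.77022 m
I = m * r^2 = 69.3 * 0.593239 = 41.111 kg*m^2

41.111 kg*m^2


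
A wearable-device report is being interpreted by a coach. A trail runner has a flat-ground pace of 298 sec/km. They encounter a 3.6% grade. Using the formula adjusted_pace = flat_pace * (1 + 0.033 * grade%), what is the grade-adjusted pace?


Grade factor = 1 + 0.033 * 3.6 = 1.1188
Adjusted = 298 * 1.1188 = 333.4 sec/km

333.4 s/km


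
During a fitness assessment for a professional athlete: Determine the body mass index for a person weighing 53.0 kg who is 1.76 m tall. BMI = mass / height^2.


BMI = mass / height^2
= 53.0 / 1.76^2
= 53.0 / 3.0976
= 17.11 kg/m^2

17.11 kg/m^2


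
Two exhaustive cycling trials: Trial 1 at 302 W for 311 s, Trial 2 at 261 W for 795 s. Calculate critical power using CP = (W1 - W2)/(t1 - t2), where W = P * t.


W1 = 302 * 311 = 93922 J
W2 = 261 * 795 = 207495 J
CP = (93922 - 207495) / (311 - 795)
= -113573 / -484
= 234.65 W

234.65 W
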